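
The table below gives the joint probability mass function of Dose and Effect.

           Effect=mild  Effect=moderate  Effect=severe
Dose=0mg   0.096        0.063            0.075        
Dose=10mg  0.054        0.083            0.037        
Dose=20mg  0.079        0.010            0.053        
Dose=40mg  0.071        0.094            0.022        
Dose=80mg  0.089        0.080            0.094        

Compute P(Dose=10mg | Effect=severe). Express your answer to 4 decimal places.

0.1317

P(Effect=severe) = 0.075 + 0.037 + 0.053 + 0.022 + 0.094 = 0.281.
P(Dose=10mg | Effect=severe) = 0.037/0.281 = 0.1317.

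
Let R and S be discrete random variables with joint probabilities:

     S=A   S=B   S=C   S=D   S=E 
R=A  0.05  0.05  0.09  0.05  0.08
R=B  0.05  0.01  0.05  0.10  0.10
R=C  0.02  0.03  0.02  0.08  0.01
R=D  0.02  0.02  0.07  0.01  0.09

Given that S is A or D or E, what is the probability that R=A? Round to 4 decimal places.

0.2727

P(S=A) = 0.05 + 0.05 + 0.02 + 0.02 = 0.14.
P(S=D) = 0.05 + 0.10 + 0.08 + 0.01 = 0.24.
P(S=E) = 0.08 + 0.10 + 0.01 + 0.09 = 0.28.
P(S ∈ {A, D, E}) = 0.14 + 0.24 + 0.28 = 0.66; P(R=A, S ∈ {A, D, E}) = 0.05 + 0.05 + 0.08 = 0.18.
P(R=A | S ∈ {A, D, E}) = 0.18/0.66 = 0.2727.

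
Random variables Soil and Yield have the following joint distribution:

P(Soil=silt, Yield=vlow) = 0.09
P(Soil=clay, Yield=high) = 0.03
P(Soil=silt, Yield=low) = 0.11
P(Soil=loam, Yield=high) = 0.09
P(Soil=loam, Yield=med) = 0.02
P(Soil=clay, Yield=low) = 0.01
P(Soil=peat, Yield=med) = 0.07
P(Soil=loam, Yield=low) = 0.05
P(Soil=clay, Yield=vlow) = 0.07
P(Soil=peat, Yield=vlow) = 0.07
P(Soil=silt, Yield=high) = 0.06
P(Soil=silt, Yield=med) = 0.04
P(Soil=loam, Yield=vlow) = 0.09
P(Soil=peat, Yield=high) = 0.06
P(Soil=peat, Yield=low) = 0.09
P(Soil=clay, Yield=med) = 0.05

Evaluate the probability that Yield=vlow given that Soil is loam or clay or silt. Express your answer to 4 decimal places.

0.3521

P(Soil=loam) = 0.09 + 0.05 + 0.02 + 0.09 = 0.25.
P(Soil=clay) = 0.07 + 0.01 + 0.05 + 0.03 = 0.16.
P(Soil=silt) = 0.09 + 0.11 + 0.04 + 0.06 = 0.30.
P(Soil ∈ {loam, clay, silt}) = 0.25 + 0.16 + 0.30 = 0.71; P(Yield=vlow, Soil ∈ {loam, clay, silt}) = 0.09 + 0.07 + 0.09 = 0.25.
P(Yield=vlow | Soil ∈ {loam, clay, silt}) = 0.25/0.71 = 0.3521.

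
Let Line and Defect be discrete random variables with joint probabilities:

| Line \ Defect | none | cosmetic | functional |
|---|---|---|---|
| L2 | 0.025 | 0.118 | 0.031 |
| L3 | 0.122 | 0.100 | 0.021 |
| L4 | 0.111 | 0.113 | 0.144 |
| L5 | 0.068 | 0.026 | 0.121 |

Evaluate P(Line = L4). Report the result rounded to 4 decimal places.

P(Line=L4) = 0.111 + 0.113 + 0.144 = 0.368.

0.3680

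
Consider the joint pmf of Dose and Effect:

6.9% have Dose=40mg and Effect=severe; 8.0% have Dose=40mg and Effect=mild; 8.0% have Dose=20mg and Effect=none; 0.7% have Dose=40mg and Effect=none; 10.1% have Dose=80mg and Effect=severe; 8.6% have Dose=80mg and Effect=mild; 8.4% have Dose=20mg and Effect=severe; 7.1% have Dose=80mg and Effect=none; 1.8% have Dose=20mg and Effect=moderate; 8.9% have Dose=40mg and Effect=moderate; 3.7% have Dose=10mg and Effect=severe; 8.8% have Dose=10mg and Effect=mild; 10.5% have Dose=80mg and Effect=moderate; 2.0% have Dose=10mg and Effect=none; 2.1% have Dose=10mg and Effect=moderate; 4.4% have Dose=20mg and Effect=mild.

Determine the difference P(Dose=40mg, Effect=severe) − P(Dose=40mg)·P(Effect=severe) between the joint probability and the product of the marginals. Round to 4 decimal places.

P(Dose=40mg) = 0.007 + 0.080 + 0.089 + 0.069 = 0.245.
P(Effect=severe) = 0.037 + 0.084 + 0.069 + 0.101 = 0.291.
P(Dose=40mg, Effect=severe) − P(Dose=40mg)P(Effect=severe) = 0.069 − 0.245×0.291 = -0.0023.

-0.0023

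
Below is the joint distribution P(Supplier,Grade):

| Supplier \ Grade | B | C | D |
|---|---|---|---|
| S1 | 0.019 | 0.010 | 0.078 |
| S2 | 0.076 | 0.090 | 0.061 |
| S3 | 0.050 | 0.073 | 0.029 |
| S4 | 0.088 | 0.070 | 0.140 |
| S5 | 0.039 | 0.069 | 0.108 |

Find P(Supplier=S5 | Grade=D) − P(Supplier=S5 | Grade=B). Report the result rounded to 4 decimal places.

0.1162

P(Grade=D) = 0.078 + 0.061 + 0.029 + 0.140 + 0.108 = 0.416; P(Supplier=S5 | Grade=D) = 0.108/0.416 = 0.25962.
P(Grade=B) = 0.019 + 0.076 + 0.050 + 0.088 + 0.039 = 0.272; P(Supplier=S5 | Grade=B) = 0.039/0.272 = 0.14338.
Difference = 0.1162.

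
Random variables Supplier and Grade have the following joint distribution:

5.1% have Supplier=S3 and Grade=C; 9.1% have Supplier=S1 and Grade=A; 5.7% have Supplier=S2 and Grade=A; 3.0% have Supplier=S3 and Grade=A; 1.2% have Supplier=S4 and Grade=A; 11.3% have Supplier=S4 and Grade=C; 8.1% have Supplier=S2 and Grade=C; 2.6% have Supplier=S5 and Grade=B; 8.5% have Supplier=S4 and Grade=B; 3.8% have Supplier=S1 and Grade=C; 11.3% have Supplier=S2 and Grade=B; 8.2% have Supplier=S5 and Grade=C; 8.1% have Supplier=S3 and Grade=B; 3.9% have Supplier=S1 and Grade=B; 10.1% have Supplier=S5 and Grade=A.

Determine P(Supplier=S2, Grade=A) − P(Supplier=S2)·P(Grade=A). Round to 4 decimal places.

P(Supplier=S2) = 0.057 + 0.113 + 0.081 = 0.251.
P(Grade=A) = 0.091 + 0.057 + 0.030 + 0.012 + 0.101 = 0.291.
P(Supplier=S2, Grade=A) − P(Supplier=S2)P(Grade=A) = 0.057 − 0.251×0.291 = -0.0160.

-0.0160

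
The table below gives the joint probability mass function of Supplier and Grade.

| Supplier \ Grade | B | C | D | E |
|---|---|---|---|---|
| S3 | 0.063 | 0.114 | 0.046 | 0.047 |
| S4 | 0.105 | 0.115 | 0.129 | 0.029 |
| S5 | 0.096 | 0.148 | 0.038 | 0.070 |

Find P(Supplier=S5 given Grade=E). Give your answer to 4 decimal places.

0.4795

P(Grade=E) = 0.047 + 0.029 + 0.070 = 0.146.
P(Supplier=S5 | Grade=E) = 0.070/0.146 = 0.4795.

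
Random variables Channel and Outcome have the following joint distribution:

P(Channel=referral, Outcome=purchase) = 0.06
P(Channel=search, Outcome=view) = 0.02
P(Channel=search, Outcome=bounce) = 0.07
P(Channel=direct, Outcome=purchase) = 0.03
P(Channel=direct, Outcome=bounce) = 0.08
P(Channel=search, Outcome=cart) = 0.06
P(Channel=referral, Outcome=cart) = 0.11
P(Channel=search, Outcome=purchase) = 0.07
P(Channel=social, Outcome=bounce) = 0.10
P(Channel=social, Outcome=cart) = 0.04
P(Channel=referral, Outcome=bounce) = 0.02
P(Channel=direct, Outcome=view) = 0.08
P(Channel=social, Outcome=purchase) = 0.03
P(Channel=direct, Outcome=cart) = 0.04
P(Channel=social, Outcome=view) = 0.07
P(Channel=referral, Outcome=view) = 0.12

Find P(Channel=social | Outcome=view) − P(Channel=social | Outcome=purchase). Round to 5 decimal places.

0.08348

P(Outcome=view) = 0.02 + 0.07 + 0.08 + 0.12 = 0.29; P(Channel=social | Outcome=view) = 0.07/0.29 = 0.241379.
P(Outcome=purchase) = 0.07 + 0.03 + 0.03 + 0.06 = 0.19; P(Channel=social | Outcome=purchase) = 0.03/0.19 = 0.157895.
Difference = 0.08348.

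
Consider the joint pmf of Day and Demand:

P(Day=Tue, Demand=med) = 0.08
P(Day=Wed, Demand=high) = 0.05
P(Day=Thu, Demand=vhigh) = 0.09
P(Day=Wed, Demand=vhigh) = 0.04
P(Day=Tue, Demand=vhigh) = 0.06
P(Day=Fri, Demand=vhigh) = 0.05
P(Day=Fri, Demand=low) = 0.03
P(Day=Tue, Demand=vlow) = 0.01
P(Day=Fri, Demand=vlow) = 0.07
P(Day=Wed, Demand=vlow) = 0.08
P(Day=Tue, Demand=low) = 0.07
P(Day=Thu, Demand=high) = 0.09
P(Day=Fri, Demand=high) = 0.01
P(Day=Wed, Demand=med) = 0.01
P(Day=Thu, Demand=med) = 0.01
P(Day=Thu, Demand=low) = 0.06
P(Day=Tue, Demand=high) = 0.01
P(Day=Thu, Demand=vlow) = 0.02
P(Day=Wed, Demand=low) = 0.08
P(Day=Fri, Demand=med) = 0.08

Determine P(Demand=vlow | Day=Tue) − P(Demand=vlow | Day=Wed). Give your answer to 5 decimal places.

-0.26421

P(Day=Tue) = 0.01 + 0.07 + 0.08 + 0.01 + 0.06 = 0.23; P(Demand=vlow | Day=Tue) = 0.01/0.23 = 0.043478.
P(Day=Wed) = 0.08 + 0.08 + 0.01 + 0.05 + 0.04 = 0.26; P(Demand=vlow | Day=Wed) = 0.08/0.26 = 0.307692.
Difference = -0.26421.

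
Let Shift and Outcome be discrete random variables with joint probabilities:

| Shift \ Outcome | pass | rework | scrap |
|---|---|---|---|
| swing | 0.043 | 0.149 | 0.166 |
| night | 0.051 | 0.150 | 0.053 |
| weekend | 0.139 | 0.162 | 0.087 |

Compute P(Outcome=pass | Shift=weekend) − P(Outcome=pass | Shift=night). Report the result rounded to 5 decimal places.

0.15746

P(Shift=weekend) = 0.139 + 0.162 + 0.087 = 0.388; P(Outcome=pass | Shift=weekend) = 0.139/0.388 = 0.358247.
P(Shift=night) = 0.051 + 0.150 + 0.053 = 0.254; P(Outcome=pass | Shift=night) = 0.051/0.254 = 0.200787.
Difference = 0.15746.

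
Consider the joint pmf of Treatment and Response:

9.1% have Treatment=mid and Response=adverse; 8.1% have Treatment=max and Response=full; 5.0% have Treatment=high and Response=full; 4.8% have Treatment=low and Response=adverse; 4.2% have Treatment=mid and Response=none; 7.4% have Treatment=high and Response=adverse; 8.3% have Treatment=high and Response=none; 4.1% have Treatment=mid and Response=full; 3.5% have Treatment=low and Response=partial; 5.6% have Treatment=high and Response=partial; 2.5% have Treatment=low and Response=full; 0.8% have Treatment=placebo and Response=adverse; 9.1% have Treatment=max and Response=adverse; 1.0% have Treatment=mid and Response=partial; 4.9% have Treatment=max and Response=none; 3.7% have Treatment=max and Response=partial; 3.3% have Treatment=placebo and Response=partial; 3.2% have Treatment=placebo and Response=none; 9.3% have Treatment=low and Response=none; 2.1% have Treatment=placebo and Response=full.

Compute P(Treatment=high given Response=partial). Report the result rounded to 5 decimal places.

P(Response=partial) = 0.033 + 0.035 + 0.010 + 0.056 + 0.037 = 0.171.
P(Treatment=high | Response=partial) = 0.056/0.171 = 0.32749.

0.32749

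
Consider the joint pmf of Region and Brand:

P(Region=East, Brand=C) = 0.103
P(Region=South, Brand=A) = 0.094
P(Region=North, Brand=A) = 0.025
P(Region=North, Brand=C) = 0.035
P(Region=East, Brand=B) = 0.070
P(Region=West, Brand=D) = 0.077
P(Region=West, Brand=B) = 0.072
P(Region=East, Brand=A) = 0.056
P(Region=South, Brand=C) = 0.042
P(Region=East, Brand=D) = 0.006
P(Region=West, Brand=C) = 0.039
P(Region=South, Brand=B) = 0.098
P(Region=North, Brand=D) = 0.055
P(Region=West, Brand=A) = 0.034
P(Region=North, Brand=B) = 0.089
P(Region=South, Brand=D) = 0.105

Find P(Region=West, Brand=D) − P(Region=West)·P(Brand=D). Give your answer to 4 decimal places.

P(Region=West) = 0.034 + 0.072 + 0.039 + 0.077 = 0.222.
P(Brand=D) = 0.055 + 0.105 + 0.006 + 0.077 = 0.243.
P(Region=West, Brand=D) − P(Region=West)P(Brand=D) = 0.077 − 0.222×0.243 = 0.0231.

0.0231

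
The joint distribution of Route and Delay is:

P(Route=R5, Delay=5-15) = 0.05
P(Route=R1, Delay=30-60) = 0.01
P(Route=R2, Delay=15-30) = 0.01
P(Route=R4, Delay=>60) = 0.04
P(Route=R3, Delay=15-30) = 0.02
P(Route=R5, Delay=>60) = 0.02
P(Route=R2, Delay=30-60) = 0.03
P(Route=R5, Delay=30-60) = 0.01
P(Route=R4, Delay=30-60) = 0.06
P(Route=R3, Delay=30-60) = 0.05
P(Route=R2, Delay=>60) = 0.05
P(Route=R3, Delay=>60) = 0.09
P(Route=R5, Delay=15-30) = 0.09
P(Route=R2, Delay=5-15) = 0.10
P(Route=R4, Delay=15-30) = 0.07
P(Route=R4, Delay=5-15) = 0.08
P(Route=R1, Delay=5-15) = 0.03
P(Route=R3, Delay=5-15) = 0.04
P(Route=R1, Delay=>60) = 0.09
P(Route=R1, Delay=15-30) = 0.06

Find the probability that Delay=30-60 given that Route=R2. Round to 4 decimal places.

P(Route=R2) = 0.10 + 0.01 + 0.03 + 0.05 = 0.19.
P(Delay=30-60 | Route=R2) = 0.03/0.19 = 0.1579.

0.1579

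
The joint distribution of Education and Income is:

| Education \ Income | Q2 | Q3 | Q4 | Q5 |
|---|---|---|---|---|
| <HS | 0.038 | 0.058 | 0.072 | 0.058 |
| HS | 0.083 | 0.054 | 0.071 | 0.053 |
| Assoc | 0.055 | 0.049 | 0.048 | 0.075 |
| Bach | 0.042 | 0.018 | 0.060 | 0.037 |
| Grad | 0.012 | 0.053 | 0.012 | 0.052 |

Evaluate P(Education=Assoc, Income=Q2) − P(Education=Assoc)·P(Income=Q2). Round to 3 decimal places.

0.003

P(Education=Assoc) = 0.055 + 0.049 + 0.048 + 0.075 = 0.227.
P(Income=Q2) = 0.038 + 0.083 + 0.055 + 0.042 + 0.012 = 0.230.
P(Education=Assoc, Income=Q2) − P(Education=Assoc)P(Income=Q2) = 0.055 − 0.227×0.230 = 0.003.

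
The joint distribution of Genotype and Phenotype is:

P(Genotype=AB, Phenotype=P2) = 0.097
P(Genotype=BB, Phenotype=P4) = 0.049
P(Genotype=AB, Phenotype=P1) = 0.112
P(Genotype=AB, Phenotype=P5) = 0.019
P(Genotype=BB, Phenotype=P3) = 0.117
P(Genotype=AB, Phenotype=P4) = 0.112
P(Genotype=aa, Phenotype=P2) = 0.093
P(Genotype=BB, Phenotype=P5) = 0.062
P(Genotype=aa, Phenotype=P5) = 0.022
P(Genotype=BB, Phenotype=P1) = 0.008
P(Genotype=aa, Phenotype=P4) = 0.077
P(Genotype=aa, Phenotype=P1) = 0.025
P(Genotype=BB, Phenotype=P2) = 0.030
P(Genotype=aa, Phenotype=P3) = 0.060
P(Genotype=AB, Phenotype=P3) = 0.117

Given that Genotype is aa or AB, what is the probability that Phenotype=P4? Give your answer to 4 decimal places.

P(Genotype=aa) = 0.025 + 0.093 + 0.060 + 0.077 + 0.022 = 0.277.
P(Genotype=AB) = 0.112 + 0.097 + 0.117 + 0.112 + 0.019 = 0.457.
P(Genotype ∈ {aa, AB}) = 0.277 + 0.457 = 0.734; P(Phenotype=P4, Genotype ∈ {aa, AB}) = 0.077 + 0.112 = 0.189.
P(Phenotype=P4 | Genotype ∈ {aa, AB}) = 0.189/0.734 = 0.2575.

0.2575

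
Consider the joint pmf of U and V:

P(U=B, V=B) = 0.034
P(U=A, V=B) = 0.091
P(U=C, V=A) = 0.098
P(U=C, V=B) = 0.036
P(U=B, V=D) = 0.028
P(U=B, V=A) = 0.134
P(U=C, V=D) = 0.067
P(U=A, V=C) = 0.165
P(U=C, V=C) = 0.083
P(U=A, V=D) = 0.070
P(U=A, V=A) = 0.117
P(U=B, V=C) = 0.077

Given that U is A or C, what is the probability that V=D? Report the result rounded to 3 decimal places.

P(U=A) = 0.117 + 0.091 + 0.165 + 0.070 = 0.443.
P(U=C) = 0.098 + 0.036 + 0.083 + 0.067 = 0.284.
P(U ∈ {A, C}) = 0.443 + 0.284 = 0.727; P(V=D, U ∈ {A, C}) = 0.070 + 0.067 = 0.137.
P(V=D | U ∈ {A, C}) = 0.137/0.727 = 0.188.

0.188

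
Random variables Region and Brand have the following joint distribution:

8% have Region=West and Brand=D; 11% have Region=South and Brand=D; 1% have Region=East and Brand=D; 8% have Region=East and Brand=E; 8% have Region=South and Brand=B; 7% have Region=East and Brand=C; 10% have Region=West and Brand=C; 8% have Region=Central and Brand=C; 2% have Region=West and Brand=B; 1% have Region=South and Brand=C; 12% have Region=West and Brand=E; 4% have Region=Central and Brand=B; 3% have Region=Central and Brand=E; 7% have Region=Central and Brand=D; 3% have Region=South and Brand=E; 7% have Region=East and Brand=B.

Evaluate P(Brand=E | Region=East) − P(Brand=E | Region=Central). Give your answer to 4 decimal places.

0.2115

P(Region=East) = 0.07 + 0.07 + 0.01 + 0.08 = 0.23; P(Brand=E | Region=East) = 0.08/0.23 = 0.34783.
P(Region=Central) = 0.04 + 0.08 + 0.07 + 0.03 = 0.22; P(Brand=E | Region=Central) = 0.03/0.22 = 0.13636.
Difference = 0.2115.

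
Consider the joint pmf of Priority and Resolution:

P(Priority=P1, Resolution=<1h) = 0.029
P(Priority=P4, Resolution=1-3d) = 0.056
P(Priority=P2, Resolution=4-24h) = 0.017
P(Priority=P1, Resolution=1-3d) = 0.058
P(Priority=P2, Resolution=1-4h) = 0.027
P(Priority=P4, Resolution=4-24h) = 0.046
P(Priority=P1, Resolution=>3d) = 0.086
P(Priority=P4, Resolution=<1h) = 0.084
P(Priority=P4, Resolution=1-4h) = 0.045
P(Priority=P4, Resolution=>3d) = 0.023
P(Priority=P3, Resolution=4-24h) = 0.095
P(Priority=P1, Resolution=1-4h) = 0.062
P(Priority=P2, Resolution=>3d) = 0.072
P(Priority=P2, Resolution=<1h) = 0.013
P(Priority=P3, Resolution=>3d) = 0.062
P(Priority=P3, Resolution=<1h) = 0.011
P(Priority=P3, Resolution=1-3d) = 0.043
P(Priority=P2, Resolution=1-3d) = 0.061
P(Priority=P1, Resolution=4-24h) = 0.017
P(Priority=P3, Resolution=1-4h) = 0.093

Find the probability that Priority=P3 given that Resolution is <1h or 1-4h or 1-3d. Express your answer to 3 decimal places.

P(Resolution=<1h) = 0.029 + 0.013 + 0.011 + 0.084 = 0.137.
P(Resolution=1-4h) = 0.062 + 0.027 + 0.093 + 0.045 = 0.227.
P(Resolution=1-3d) = 0.058 + 0.061 + 0.043 + 0.056 = 0.218.
P(Resolution ∈ {<1h, 1-4h, 1-3d}) = 0.137 + 0.227 + 0.218 = 0.582; P(Priority=P3, Resolution ∈ {<1h, 1-4h, 1-3d}) = 0.011 + 0.093 + 0.043 = 0.147.
P(Priority=P3 | Resolution ∈ {<1h, 1-4h, 1-3d}) = 0.147/0.582 = 0.253.

0.253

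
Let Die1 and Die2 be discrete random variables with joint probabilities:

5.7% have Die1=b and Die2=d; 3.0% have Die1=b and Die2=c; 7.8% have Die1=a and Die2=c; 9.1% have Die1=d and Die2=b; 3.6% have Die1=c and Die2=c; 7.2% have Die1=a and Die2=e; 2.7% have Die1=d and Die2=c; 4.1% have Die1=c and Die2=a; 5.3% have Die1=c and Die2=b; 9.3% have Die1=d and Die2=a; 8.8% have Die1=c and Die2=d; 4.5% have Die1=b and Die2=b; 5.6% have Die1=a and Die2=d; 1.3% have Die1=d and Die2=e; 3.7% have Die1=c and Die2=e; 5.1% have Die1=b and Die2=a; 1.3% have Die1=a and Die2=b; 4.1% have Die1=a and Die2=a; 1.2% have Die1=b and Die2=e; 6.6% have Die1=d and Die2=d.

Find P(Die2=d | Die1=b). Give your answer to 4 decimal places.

0.2923

P(Die1=b) = 0.051 + 0.045 + 0.030 + 0.057 + 0.012 = 0.195.
P(Die2=d | Die1=b) = 0.057/0.195 = 0.2923.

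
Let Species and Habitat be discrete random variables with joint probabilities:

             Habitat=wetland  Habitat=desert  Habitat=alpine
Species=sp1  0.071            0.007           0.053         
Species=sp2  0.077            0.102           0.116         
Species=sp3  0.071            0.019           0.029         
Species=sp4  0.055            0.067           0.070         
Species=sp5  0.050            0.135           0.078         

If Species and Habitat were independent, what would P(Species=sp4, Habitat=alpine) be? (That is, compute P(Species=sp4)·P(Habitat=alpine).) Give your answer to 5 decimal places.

0.06643

P(Species=sp4) = 0.055 + 0.067 + 0.070 = 0.192.
P(Habitat=alpine) = 0.053 + 0.116 + 0.029 + 0.070 + 0.078 = 0.346.
Product: 0.192 × 0.346 = 0.06643.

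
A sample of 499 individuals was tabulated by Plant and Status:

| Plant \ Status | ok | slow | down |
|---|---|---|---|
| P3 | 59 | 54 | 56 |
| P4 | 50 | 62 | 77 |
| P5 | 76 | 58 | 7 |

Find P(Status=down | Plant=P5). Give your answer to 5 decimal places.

Total with Plant=P5: 76 + 58 + 7 = 141.
P(Status=down | Plant=P5) = 7/141 = 0.04965.

0.04965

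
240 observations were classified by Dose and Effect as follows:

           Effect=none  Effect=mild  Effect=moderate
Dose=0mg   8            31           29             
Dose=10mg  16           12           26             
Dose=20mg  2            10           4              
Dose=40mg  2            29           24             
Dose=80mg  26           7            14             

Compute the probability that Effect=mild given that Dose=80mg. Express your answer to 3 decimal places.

0.149

Total with Dose=80mg: 26 + 7 + 14 = 47.
P(Effect=mild | Dose=80mg) = 7/47 = 0.149.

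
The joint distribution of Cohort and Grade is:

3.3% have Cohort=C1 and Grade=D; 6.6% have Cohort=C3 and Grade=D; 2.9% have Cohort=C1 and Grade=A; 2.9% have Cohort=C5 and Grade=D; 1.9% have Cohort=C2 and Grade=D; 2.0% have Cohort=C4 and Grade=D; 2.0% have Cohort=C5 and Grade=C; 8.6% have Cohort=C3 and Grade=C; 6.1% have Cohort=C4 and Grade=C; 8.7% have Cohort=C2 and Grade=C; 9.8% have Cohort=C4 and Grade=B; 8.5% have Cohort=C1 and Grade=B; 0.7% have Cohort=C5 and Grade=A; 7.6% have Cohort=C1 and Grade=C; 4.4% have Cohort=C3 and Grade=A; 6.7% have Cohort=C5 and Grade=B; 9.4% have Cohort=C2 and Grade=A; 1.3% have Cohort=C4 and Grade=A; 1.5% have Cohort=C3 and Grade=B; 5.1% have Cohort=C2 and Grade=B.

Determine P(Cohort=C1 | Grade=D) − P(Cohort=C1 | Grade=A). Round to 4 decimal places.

0.0425

P(Grade=D) = 0.033 + 0.019 + 0.066 + 0.020 + 0.029 = 0.167; P(Cohort=C1 | Grade=D) = 0.033/0.167 = 0.19760.
P(Grade=A) = 0.029 + 0.094 + 0.044 + 0.013 + 0.007 = 0.187; P(Cohort=C1 | Grade=A) = 0.029/0.187 = 0.15508.
Difference = 0.0425.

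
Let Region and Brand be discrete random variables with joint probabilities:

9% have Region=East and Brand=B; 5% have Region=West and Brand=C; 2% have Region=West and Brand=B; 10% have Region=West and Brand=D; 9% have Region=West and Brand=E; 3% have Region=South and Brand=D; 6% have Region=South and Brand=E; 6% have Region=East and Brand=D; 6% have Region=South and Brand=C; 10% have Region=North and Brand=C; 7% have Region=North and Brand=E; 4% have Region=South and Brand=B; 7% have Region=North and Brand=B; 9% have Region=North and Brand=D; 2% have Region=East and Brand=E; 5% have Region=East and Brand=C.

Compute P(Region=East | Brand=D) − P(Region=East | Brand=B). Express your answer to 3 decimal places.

P(Brand=D) = 0.09 + 0.03 + 0.06 + 0.10 = 0.28; P(Region=East | Brand=D) = 0.06/0.28 = 0.2143.
P(Brand=B) = 0.07 + 0.04 + 0.09 + 0.02 = 0.22; P(Region=East | Brand=B) = 0.09/0.22 = 0.4091.
Difference = -0.195.

-0.195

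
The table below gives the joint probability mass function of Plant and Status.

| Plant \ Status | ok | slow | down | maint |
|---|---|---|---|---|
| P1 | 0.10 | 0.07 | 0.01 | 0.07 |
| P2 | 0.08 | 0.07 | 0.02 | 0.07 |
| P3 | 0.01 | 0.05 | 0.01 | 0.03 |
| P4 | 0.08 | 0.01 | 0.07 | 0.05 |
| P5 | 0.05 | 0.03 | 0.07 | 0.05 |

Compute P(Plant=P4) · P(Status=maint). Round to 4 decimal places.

P(Plant=P4) = 0.08 + 0.01 + 0.07 + 0.05 = 0.21.
P(Status=maint) = 0.07 + 0.07 + 0.03 + 0.05 + 0.05 = 0.27.
Product: 0.21 × 0.27 = 0.0567.

0.0567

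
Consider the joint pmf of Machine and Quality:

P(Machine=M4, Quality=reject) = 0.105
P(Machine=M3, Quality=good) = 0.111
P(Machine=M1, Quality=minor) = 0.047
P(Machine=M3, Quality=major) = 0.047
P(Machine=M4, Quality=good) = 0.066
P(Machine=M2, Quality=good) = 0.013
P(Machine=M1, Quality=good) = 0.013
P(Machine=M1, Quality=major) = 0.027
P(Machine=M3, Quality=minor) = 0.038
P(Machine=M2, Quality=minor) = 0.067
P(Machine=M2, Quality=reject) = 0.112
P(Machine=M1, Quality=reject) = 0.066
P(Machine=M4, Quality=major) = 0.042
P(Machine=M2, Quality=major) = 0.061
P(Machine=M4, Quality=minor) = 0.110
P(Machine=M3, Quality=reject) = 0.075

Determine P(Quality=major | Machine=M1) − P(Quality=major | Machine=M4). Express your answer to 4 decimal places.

0.0464

P(Machine=M1) = 0.013 + 0.047 + 0.027 + 0.066 = 0.153; P(Quality=major | Machine=M1) = 0.027/0.153 = 0.17647.
P(Machine=M4) = 0.066 + 0.110 + 0.042 + 0.105 = 0.323; P(Quality=major | Machine=M4) = 0.042/0.323 = 0.13003.
Difference = 0.0464.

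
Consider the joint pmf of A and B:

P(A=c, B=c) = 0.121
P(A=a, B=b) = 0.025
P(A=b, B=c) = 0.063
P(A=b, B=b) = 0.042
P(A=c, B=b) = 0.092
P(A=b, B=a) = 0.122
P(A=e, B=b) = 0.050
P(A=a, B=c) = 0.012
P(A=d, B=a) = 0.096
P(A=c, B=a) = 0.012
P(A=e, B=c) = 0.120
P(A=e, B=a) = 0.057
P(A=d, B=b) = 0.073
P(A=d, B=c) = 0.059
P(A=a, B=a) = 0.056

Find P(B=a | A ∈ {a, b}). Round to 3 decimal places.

0.556

P(A=a) = 0.056 + 0.025 + 0.012 = 0.093.
P(A=b) = 0.122 + 0.042 + 0.063 = 0.227.
P(A ∈ {a, b}) = 0.093 + 0.227 = 0.320; P(B=a, A ∈ {a, b}) = 0.056 + 0.122 = 0.178.
P(B=a | A ∈ {a, b}) = 0.178/0.320 = 0.556.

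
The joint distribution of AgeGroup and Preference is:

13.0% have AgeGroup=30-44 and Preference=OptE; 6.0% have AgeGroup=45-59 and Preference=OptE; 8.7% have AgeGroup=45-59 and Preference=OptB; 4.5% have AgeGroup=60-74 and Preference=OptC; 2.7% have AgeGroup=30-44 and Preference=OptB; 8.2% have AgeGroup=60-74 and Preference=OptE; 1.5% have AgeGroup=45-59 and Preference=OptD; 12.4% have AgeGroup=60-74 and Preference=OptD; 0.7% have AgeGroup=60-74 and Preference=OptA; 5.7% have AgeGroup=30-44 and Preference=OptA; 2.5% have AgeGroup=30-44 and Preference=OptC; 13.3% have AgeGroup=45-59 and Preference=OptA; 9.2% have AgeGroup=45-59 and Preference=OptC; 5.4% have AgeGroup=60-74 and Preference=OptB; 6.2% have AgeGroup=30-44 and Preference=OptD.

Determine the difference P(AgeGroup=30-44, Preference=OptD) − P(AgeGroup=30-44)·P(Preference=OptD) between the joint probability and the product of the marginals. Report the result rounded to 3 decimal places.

0.001

P(AgeGroup=30-44) = 0.057 + 0.027 + 0.025 + 0.062 + 0.130 = 0.301.
P(Preference=OptD) = 0.062 + 0.015 + 0.124 = 0.201.
P(AgeGroup=30-44, Preference=OptD) − P(AgeGroup=30-44)P(Preference=OptD) = 0.062 − 0.301×0.201 = 0.001.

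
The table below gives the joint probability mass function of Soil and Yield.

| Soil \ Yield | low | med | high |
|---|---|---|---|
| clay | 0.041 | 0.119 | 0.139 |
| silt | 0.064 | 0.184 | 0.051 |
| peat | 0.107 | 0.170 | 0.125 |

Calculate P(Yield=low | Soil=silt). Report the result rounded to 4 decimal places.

P(Soil=silt) = 0.064 + 0.184 + 0.051 = 0.299.
P(Yield=low | Soil=silt) = 0.064/0.299 = 0.2140.

0.2140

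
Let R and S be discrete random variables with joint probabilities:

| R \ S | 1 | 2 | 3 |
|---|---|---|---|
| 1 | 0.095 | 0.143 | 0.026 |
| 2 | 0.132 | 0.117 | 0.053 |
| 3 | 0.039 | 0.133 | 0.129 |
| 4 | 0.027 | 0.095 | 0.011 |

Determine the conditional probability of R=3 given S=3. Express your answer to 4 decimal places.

P(S=3) = 0.026 + 0.053 + 0.129 + 0.011 = 0.219.
P(R=3 | S=3) = 0.129/0.219 = 0.5890.

0.5890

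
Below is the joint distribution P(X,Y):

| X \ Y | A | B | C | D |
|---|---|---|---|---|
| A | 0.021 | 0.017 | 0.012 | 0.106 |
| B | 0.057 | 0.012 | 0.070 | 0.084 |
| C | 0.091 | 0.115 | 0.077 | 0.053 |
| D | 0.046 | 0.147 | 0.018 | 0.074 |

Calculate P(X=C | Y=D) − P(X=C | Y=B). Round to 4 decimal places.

P(Y=D) = 0.106 + 0.084 + 0.053 + 0.074 = 0.317; P(X=C | Y=D) = 0.053/0.317 = 0.16719.
P(Y=B) = 0.017 + 0.012 + 0.115 + 0.147 = 0.291; P(X=C | Y=B) = 0.115/0.291 = 0.39519.
Difference = -0.2280.

-0.2280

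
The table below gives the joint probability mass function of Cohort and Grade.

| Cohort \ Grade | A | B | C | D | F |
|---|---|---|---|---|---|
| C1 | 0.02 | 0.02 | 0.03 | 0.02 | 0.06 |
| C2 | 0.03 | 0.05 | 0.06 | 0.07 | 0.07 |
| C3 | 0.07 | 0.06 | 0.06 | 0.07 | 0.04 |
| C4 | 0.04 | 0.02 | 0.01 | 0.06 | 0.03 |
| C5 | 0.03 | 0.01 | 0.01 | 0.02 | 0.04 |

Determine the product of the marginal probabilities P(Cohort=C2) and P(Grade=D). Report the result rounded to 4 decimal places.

P(Cohort=C2) = 0.03 + 0.05 + 0.06 + 0.07 + 0.07 = 0.28.
P(Grade=D) = 0.02 + 0.07 + 0.07 + 0.06 + 0.02 = 0.24.
Product: 0.28 × 0.24 = 0.0672.

0.0672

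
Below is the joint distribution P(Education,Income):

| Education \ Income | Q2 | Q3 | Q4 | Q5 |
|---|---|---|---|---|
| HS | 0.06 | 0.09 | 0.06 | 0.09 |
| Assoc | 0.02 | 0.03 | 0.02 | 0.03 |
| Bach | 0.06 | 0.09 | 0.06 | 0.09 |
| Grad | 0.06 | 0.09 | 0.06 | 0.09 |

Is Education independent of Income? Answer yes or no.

Every cell satisfies P(Education,Income) = P(Education)·P(Income). For instance P(Education=Grad) = 0.30, P(Income=Q4) = 0.20, and 0.30×0.20 = 0.06 matches the joint entry. So Education and Income are independent.

yes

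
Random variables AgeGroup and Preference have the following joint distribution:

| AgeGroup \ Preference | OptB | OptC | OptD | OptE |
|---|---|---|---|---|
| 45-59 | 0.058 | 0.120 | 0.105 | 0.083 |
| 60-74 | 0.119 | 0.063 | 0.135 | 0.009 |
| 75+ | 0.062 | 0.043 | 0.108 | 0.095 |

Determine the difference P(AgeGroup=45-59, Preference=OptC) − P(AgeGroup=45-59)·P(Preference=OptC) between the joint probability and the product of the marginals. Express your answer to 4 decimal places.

0.0373

P(AgeGroup=45-59) = 0.058 + 0.120 + 0.105 + 0.083 = 0.366.
P(Preference=OptC) = 0.120 + 0.063 + 0.043 = 0.226.
P(AgeGroup=45-59, Preference=OptC) − P(AgeGroup=45-59)P(Preference=OptC) = 0.120 − 0.366×0.226 = 0.0373.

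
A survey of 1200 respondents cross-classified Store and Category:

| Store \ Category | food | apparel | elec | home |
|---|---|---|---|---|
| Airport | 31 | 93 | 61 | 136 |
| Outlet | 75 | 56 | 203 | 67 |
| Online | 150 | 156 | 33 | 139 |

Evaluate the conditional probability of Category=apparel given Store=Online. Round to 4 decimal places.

0.3264

Total with Store=Online: 150 + 156 + 33 + 139 = 478.
P(Category=apparel | Store=Online) = 156/478 = 0.3264.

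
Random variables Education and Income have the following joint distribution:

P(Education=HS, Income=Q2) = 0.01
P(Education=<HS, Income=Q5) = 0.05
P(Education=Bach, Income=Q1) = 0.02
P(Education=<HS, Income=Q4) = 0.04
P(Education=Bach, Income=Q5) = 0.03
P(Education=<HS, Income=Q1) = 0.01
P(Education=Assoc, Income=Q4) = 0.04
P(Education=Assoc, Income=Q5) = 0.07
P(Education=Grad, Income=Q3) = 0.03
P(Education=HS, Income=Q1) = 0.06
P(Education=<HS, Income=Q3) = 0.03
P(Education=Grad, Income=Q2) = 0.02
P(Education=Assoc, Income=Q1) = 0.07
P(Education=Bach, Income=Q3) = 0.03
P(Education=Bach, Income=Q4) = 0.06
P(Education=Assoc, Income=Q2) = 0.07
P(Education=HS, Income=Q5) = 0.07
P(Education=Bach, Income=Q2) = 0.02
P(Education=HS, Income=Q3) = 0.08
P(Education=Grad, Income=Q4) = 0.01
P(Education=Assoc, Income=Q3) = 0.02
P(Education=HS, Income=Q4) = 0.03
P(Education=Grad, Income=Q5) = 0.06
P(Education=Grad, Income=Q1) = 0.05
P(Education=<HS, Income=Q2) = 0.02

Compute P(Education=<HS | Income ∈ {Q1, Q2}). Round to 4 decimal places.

P(Income=Q1) = 0.01 + 0.06 + 0.07 + 0.02 + 0.05 = 0.21.
P(Income=Q2) = 0.02 + 0.01 + 0.07 + 0.02 + 0.02 = 0.14.
P(Income ∈ {Q1, Q2}) = 0.21 + 0.14 = 0.35; P(Education=<HS, Income ∈ {Q1, Q2}) = 0.01 + 0.02 = 0.03.
P(Education=<HS | Income ∈ {Q1, Q2}) = 0.03/0.35 = 0.0857.

0.0857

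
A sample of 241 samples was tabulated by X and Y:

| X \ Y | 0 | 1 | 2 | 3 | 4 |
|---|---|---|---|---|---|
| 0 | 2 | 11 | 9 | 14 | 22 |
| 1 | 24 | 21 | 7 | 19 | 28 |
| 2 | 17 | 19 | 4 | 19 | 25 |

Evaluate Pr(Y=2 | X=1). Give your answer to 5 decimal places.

0.07071

Total with X=1: 24 + 21 + 7 + 19 + 28 = 99.
P(Y=2 | X=1) = 7/99 = 0.07071.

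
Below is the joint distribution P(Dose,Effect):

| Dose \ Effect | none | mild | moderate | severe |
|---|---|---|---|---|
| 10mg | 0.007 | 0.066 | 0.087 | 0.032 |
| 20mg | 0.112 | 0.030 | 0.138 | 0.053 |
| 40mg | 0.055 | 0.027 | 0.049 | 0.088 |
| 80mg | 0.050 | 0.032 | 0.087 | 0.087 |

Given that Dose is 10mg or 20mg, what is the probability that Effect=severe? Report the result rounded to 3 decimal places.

0.162

P(Dose=10mg) = 0.007 + 0.066 + 0.087 + 0.032 = 0.192.
P(Dose=20mg) = 0.112 + 0.030 + 0.138 + 0.053 = 0.333.
P(Dose ∈ {10mg, 20mg}) = 0.192 + 0.333 = 0.525; P(Effect=severe, Dose ∈ {10mg, 20mg}) = 0.032 + 0.053 = 0.085.
P(Effect=severe | Dose ∈ {10mg, 20mg}) = 0.085/0.525 = 0.162.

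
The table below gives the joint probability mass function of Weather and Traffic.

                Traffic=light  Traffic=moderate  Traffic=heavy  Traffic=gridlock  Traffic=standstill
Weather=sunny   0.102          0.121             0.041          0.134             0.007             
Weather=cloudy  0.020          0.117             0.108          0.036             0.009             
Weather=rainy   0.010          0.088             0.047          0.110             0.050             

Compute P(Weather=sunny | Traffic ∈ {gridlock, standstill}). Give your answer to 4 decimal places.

P(Traffic=gridlock) = 0.134 + 0.036 + 0.110 = 0.280.
P(Traffic=standstill) = 0.007 + 0.009 + 0.050 = 0.066.
P(Traffic ∈ {gridlock, standstill}) = 0.280 + 0.066 = 0.346; P(Weather=sunny, Traffic ∈ {gridlock, standstill}) = 0.134 + 0.007 = 0.141.
P(Weather=sunny | Traffic ∈ {gridlock, standstill}) = 0.141/0.346 = 0.4075.

0.4075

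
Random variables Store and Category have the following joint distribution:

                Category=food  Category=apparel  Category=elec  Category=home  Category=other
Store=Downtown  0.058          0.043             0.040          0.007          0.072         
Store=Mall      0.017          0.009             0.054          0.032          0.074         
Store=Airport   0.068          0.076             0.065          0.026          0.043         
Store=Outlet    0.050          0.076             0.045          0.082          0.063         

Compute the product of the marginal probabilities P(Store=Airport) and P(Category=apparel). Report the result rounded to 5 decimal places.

0.05671

P(Store=Airport) = 0.068 + 0.076 + 0.065 + 0.026 + 0.043 = 0.278.
P(Category=apparel) = 0.043 + 0.009 + 0.076 + 0.076 = 0.204.
Product: 0.278 × 0.204 = 0.05671.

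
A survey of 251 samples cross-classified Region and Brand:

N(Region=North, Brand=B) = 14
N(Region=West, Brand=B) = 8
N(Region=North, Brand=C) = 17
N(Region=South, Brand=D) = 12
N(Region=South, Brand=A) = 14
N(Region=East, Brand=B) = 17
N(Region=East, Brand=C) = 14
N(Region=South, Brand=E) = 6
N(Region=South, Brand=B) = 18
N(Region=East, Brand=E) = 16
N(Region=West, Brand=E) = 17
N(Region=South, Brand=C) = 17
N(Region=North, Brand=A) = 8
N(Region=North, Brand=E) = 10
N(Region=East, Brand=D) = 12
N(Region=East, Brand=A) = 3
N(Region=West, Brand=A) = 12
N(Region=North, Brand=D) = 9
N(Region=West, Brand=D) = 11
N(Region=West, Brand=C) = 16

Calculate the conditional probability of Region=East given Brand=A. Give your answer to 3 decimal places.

0.081

Total with Brand=A: 8 + 14 + 3 + 12 = 37.
P(Region=East | Brand=A) = 3/37 = 0.081.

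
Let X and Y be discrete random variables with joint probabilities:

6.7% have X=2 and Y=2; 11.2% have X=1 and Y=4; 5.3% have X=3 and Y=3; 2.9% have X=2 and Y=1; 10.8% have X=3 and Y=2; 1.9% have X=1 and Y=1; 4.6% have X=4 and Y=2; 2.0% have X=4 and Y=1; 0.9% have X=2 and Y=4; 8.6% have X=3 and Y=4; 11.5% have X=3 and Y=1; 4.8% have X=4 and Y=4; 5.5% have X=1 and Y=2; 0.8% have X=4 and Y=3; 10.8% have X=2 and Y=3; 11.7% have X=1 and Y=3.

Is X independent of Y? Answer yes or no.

P(X=3) = 0.362 and P(Y=3) = 0.286, so their product is 0.10353, but P(X=3, Y=3) = 0.053. Since these differ, X and Y are not independent.

no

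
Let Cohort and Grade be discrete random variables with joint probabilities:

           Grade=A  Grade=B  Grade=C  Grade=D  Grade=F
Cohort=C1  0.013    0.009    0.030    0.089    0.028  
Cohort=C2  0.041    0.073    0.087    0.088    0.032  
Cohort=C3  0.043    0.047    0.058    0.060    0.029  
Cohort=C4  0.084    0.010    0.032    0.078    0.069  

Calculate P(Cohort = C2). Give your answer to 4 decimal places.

P(Cohort=C2) = 0.041 + 0.073 + 0.087 + 0.088 + 0.032 = 0.321.

0.3210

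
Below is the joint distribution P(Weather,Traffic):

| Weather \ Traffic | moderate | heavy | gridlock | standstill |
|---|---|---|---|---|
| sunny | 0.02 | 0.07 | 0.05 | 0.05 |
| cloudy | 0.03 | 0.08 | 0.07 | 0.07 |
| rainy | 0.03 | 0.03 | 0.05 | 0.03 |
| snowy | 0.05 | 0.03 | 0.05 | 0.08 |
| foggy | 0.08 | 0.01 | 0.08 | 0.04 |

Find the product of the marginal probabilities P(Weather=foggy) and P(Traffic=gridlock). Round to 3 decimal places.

0.063

P(Weather=foggy) = 0.08 + 0.01 + 0.08 + 0.04 = 0.21.
P(Traffic=gridlock) = 0.05 + 0.07 + 0.05 + 0.05 + 0.08 = 0.30.
Product: 0.21 × 0.30 = 0.063.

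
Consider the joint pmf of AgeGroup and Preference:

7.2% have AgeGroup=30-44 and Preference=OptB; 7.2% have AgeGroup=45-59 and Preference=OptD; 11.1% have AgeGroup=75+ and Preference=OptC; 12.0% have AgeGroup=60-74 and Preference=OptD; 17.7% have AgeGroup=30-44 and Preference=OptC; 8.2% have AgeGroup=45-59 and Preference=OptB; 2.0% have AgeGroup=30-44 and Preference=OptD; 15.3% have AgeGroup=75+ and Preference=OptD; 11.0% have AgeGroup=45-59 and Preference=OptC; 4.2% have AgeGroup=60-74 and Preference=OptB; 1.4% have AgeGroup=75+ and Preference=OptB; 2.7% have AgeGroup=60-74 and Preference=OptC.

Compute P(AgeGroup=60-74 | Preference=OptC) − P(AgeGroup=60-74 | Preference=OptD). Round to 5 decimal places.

-0.26524

P(Preference=OptC) = 0.177 + 0.110 + 0.027 + 0.111 = 0.425; P(AgeGroup=60-74 | Preference=OptC) = 0.027/0.425 = 0.063529.
P(Preference=OptD) = 0.020 + 0.072 + 0.120 + 0.153 = 0.365; P(AgeGroup=60-74 | Preference=OptD) = 0.120/0.365 = 0.328767.
Difference = -0.26524.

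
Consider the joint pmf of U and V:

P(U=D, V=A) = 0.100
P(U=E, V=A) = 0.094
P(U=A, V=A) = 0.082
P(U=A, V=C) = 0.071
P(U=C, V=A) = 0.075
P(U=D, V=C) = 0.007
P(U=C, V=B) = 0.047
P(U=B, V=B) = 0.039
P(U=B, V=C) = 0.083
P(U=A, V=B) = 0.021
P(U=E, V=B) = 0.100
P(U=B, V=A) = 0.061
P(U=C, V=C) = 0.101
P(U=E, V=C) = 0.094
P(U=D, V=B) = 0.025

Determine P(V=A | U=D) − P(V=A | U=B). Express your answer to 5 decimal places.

P(U=D) = 0.100 + 0.025 + 0.007 = 0.132; P(V=A | U=D) = 0.100/0.132 = 0.757576.
P(U=B) = 0.061 + 0.039 + 0.083 = 0.183; P(V=A | U=B) = 0.061/0.183 = 0.333333.
Difference = 0.42424.

0.42424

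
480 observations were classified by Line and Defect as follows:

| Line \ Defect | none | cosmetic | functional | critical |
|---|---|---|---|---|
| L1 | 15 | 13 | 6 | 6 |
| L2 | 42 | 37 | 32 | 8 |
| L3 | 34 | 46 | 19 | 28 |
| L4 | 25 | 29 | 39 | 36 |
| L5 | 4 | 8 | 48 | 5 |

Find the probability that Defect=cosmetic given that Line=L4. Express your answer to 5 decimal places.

Total with Line=L4: 25 + 29 + 39 + 36 = 129.
P(Defect=cosmetic | Line=L4) = 29/129 = 0.22481.

0.22481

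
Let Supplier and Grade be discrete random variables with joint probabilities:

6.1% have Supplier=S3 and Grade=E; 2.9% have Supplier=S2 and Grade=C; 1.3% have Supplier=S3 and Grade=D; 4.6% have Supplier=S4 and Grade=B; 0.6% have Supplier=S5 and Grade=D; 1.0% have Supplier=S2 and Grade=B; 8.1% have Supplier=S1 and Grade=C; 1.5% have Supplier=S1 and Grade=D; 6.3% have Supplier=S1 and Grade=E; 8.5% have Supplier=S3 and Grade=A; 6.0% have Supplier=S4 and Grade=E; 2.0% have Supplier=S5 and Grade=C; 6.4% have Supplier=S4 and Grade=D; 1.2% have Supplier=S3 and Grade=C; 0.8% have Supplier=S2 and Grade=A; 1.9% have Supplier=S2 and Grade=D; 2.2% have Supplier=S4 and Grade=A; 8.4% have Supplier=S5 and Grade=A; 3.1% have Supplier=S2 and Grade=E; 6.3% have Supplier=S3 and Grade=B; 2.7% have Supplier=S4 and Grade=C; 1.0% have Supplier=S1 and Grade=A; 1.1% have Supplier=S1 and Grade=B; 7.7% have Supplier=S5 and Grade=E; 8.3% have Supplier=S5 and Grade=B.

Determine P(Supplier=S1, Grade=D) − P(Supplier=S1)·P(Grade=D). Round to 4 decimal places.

-0.0061

P(Supplier=S1) = 0.010 + 0.011 + 0.081 + 0.015 + 0.063 = 0.180.
P(Grade=D) = 0.015 + 0.019 + 0.013 + 0.064 + 0.006 = 0.117.
P(Supplier=S1, Grade=D) − P(Supplier=S1)P(Grade=D) = 0.015 − 0.180×0.117 = -0.0061.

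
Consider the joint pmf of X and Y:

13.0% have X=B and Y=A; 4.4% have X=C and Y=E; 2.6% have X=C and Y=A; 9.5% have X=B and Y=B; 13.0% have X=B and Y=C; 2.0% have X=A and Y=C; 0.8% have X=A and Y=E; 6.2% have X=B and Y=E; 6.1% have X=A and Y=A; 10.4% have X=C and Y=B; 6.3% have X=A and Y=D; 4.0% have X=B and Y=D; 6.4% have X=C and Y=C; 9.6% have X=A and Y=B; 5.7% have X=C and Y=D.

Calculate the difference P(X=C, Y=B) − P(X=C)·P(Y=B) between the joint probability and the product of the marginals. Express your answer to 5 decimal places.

P(X=C) = 0.026 + 0.104 + 0.064 + 0.057 + 0.044 = 0.295.
P(Y=B) = 0.096 + 0.095 + 0.104 = 0.295.
P(X=C, Y=B) − P(X=C)P(Y=B) = 0.104 − 0.295×0.295 = 0.01698.

0.01698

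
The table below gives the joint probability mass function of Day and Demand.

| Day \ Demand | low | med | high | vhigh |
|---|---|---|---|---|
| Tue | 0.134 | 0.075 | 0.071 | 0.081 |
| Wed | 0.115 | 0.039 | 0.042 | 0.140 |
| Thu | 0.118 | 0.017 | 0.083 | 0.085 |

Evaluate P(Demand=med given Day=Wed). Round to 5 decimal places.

0.11607

P(Day=Wed) = 0.115 + 0.039 + 0.042 + 0.140 = 0.336.
P(Demand=med | Day=Wed) = 0.039/0.336 = 0.11607.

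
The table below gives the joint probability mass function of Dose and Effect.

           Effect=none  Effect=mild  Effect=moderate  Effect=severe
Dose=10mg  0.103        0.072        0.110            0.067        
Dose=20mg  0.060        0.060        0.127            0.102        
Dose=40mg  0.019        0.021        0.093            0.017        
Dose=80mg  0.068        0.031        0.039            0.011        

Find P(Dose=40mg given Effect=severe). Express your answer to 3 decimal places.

P(Effect=severe) = 0.067 + 0.102 + 0.017 + 0.011 = 0.197.
P(Dose=40mg | Effect=severe) = 0.017/0.197 = 0.086.

0.086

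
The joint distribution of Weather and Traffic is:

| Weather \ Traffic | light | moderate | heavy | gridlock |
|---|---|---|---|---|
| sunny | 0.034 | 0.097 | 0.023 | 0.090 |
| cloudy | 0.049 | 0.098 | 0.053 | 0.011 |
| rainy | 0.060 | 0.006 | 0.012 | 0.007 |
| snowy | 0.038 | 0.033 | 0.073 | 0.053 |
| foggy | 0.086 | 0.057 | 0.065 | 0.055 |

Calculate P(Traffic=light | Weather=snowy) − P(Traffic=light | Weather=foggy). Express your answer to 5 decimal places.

-0.13410

P(Weather=snowy) = 0.038 + 0.033 + 0.073 + 0.053 = 0.197; P(Traffic=light | Weather=snowy) = 0.038/0.197 = 0.192893.
P(Weather=foggy) = 0.086 + 0.057 + 0.065 + 0.055 = 0.263; P(Traffic=light | Weather=foggy) = 0.086/0.263 = 0.326996.
Difference = -0.13410.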